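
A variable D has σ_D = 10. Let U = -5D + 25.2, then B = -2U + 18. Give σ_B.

σ_U = |-5|·10 = 50.
σ_B = |-2|·50 = 100.

σ_B = 100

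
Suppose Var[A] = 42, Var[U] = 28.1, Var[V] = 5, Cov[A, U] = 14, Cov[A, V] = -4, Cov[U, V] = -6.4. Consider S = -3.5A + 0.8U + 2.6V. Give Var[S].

Var[S] = 534.06

Var[S] = a²·Var[A] + b²·Var[U] + c²·Var[V] + 2ab·Cov[A, U] + 2ac·Cov[A, V] + 2bc·Cov[U, V], with a = -3.5, b = 0.8, c = 2.6.
= 514.5 + 17.984 + 33.8 + (-78.4) + 72.8 + (-26.624)
= 534.06.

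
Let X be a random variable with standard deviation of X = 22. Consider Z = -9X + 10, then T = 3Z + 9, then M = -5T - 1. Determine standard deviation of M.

standard deviation of Z = |-9|·22 = 198.
standard deviation of T = |3|·198 = 594.
standard deviation of M = |-5|·594 = 2970.

standard deviation of M = 2970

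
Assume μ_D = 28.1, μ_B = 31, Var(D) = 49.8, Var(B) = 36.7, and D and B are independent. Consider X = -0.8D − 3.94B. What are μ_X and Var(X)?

μ_X = (-0.8)·μ_D + (-3.94)·μ_B = (-0.8)·28.1 + (-3.94)·31 = -144.62.
Var(X) = a²·Var(D) + b²·Var(B) + 2ab·covariance of D and B with a = -0.8, b = -3.94.
Independence gives covariance of D and B = 0.
= (-0.8)²·49.8 + (-3.94)²·36.7 + 2·(-0.8)·(-3.94)·0
= 31.872 + 569.71612 + 0 = 601.58812.

μ_X = -144.62, Var(X) = 601.58812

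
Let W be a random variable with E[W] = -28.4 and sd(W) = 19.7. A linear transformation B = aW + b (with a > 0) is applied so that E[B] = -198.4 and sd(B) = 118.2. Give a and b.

a = 6, b = -28

sd(B) = a·sd(W) (a > 0), so a = 118.2/19.7 = 6.
E[B] = a·E[W] + b, so b = -198.4 − 6·(-28.4) = -28.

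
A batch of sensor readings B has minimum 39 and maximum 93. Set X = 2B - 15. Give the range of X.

Range of B = 93 − 39 = 54.
Range(X) = |a|·Range(B) = |2|·54 = 108.

Range(X) = 108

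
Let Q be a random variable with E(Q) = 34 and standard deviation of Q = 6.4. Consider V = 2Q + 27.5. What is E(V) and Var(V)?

E(V) = 95.5, Var(V) = 163.84

V = 2Q + 27.5 is linear with a = 2, b = 27.5.
E(V) = a·E(Q) + b = 2·34 + 27.5 = 95.5.
Var(Q) = 6.4² = 40.96.
Var(V) = a²·Var(Q) = 2²·40.96 = 163.84 (the additive constant 27.5 does not affect variance).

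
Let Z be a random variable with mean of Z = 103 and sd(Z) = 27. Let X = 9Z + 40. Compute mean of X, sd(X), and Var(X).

mean of X = 967, sd(X) = 243, Var(X) = 59049

X = 9Z + 40 is linear with a = 9, b = 40.
mean of X = a·mean of Z + b = 9·103 + 40 = 967.
sd(X) = |a|·sd(Z) = |9|·27 = 243.
Var(Z) = 27² = 729.
Var(X) = a²·Var(Z) = 9²·729 = 59049 (the additive constant 40 does not affect variance).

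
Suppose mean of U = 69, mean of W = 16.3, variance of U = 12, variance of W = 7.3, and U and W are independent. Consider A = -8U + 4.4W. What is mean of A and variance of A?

mean of A = -480.28, variance of A = 909.328

mean of A = (-8)·mean of U + 4.4·mean of W = (-8)·69 + 4.4·16.3 = -480.28.
variance of A = a²·variance of U + b²·variance of W + 2ab·Cov(U, W) with a = -8, b = 4.4.
Independence gives Cov(U, W) = 0.
= (-8)²·12 + 4.4²·7.3 + 2·(-8)·4.4·0
= 768 + 141.328 + 0 = 909.328.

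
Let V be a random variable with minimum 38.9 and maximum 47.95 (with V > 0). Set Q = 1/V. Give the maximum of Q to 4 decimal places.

1/V is decreasing on this domain, so max(Q) comes from min(V) = 38.9: max(Q) = 1/(38.9) ≈ 0.0257.

max(Q) = 0.0257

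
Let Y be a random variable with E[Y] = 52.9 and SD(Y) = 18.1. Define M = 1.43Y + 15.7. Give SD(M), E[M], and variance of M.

SD(M) = 25.883, E[M] = 91.347, variance of M = 669.929689

M = 1.43Y + 15.7 is linear with a = 1.43, b = 15.7.
SD(M) = |a|·SD(Y) = |1.43|·18.1 = 25.883.
E[M] = a·E[Y] + b = 1.43·52.9 + 15.7 = 91.347.
variance of Y = 18.1² = 327.61.
variance of M = a²·variance of Y = 1.43²·327.61 = 669.929689 (the additive constant 15.7 does not affect variance).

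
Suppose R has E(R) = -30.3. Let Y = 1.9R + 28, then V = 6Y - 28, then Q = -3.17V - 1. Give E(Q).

E(Y) = 1.9·(-30.3) + 28 = -29.57.
E(V) = 6·(-29.57) + (-28) = -205.42.
E(Q) = (-3.17)·(-205.42) + (-1) = 650.1814.

E(Q) = 650.1814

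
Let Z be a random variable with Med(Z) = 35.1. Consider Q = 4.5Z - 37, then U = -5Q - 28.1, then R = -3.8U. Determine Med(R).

Med(R) = 2404.83

Med(Q) = 4.5·35.1 + (-37) = 120.95.
Med(U) = (-5)·120.95 + (-28.1) = -632.85.
Med(R) = (-3.8)·(-632.85) = 2404.83.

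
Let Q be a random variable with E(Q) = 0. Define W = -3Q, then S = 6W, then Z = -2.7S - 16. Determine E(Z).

E(Z) = -16

E(W) = (-3)·0 = 0.
E(S) = 6·0 = 0.
E(Z) = (-2.7)·0 + (-16) = -16.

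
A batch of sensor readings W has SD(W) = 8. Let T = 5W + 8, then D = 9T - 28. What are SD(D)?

SD(D) = 360

SD(T) = |5|·8 = 40.
SD(D) = |9|·40 = 360.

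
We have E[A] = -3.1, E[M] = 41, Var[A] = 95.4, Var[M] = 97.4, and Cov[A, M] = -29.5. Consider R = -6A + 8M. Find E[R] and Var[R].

E[R] = (-6)·E[A] + 8·E[M] = (-6)·(-3.1) + 8·41 = 346.6.
Var[R] = a²·Var[A] + b²·Var[M] + 2ab·Cov[A, M] with a = -6, b = 8.
= (-6)²·95.4 + 8²·97.4 + 2·(-6)·8·(-29.5)
= 3434.4 + 6233.6 + 2832 = 12500.

E[R] = 346.6, Var[R] = 12500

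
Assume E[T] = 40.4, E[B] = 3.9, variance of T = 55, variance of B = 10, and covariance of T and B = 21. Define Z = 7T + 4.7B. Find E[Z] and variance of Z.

E[Z] = 7·E[T] + 4.7·E[B] = 7·40.4 + 4.7·3.9 = 301.13.
variance of Z = a²·variance of T + b²·variance of B + 2ab·covariance of T and B with a = 7, b = 4.7.
= 7²·55 + 4.7²·10 + 2·7·4.7·21
= 2695 + 220.9 + 1381.8 = 4297.7.

E[Z] = 301.13, variance of Z = 4297.7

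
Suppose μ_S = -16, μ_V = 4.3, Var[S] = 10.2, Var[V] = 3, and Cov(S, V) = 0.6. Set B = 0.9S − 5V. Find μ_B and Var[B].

μ_B = 0.9·μ_S + (-5)·μ_V = 0.9·(-16) + (-5)·4.3 = -35.9.
Var[B] = a²·Var[S] + b²·Var[V] + 2ab·Cov(S, V) with a = 0.9, b = -5.
= 0.9²·10.2 + (-5)²·3 + 2·0.9·(-5)·0.6
= 8.262 + 75 + (-5.4) = 77.862.

μ_B = -35.9, Var[B] = 77.862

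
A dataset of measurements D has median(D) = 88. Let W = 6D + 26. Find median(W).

A linear map preserves order up to sign, so median(W) = a·median(D) + b = 6·88 + 26 = 554.

median(W) = 554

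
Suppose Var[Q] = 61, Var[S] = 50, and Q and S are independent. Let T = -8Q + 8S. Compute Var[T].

Var[T] = a²·Var[Q] + b²·Var[S] + 2ab·Cov(Q, S) with a = -8, b = 8.
Independence gives Cov(Q, S) = 0.
= (-8)²·61 + 8²·50 + 2·(-8)·8·0
= 3904 + 3200 + 0 = 7104.

Var[T] = 7104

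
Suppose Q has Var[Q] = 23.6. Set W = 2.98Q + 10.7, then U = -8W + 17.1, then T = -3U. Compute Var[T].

Var[T] = 120716.60544

Var[W] = 2.98²·23.6 = 209.57744.
Var[U] = (-8)²·209.57744 = 13412.95616.
Var[T] = (-3)²·13412.95616 = 120716.60544.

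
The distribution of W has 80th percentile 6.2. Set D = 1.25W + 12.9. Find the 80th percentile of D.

80th percentile of D = 20.65

Since a = 1.25 > 0 the transformation is increasing, so the 80th percentile of D = a·(P_{80} of W) + b = 1.25·6.2 + 12.9 = 20.65.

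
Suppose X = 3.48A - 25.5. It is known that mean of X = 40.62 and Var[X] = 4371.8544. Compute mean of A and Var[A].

From X = 3.48A - 25.5: mean of X = a·mean of A + b, so mean of A = (mean of X − b)/a = (40.62 − (-25.5))/3.48 = 19.
Var[X] = a²·Var[A], so Var[A] = 4371.8544/3.48² = 361.

mean of A = 19, Var[A] = 361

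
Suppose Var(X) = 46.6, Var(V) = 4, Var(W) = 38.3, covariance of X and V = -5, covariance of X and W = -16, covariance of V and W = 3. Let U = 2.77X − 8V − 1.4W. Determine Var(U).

Var(U) = 1101.52114

Var(U) = a²·Var(X) + b²·Var(V) + c²·Var(W) + 2ab·covariance of X and V + 2ac·covariance of X and W + 2bc·covariance of V and W, with a = 2.77, b = -8, c = -1.4.
= 357.55714 + 256 + 75.068 + 221.6 + 124.096 + 67.2
= 1101.52114.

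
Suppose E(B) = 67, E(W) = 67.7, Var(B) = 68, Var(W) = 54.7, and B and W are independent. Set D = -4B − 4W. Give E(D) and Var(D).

E(D) = -538.8, Var(D) = 1963.2

E(D) = (-4)·E(B) + (-4)·E(W) = (-4)·67 + (-4)·67.7 = -538.8.
Var(D) = a²·Var(B) + b²·Var(W) + 2ab·Cov[B, W] with a = -4, b = -4.
Independence gives Cov[B, W] = 0.
= (-4)²·68 + (-4)²·54.7 + 2·(-4)·(-4)·0
= 1088 + 875.2 + 0 = 1963.2.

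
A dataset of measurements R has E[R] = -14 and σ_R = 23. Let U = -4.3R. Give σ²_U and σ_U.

σ²_U = 9781.21, σ_U = 98.9

U = -4.3R is linear with a = -4.3, b = 0.
σ²_R = 23² = 529.
σ²_U = a²·σ²_R = (-4.3)²·529 = 9781.21.
σ_U = |a|·σ_R = |-4.3|·23 = 98.9.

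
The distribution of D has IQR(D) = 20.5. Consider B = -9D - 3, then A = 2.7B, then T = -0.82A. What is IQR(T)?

IQR(T) = 408.483

IQR(B) = |-9|·20.5 = 184.5.
IQR(A) = |2.7|·184.5 = 498.15.
IQR(T) = |-0.82|·498.15 = 408.483.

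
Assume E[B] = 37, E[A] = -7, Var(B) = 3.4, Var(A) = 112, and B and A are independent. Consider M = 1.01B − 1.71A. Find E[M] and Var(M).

E[M] = 49.34, Var(M) = 330.96754

E[M] = 1.01·E[B] + (-1.71)·E[A] = 1.01·37 + (-1.71)·(-7) = 49.34.
Var(M) = a²·Var(B) + b²·Var(A) + 2ab·Cov[B, A] with a = 1.01, b = -1.71.
Independence gives Cov[B, A] = 0.
= 1.01²·3.4 + (-1.71)²·112 + 2·1.01·(-1.71)·0
= 3.46834 + 327.4992 + 0 = 330.96754.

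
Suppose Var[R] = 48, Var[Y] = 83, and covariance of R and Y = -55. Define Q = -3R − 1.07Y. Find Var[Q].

Var[Q] = a²·Var[R] + b²·Var[Y] + 2ab·covariance of R and Y with a = -3, b = -1.07.
= (-3)²·48 + (-1.07)²·83 + 2·(-3)·(-1.07)·(-55)
= 432 + 95.0267 + (-353.1) = 173.9267.

Var[Q] = 173.9267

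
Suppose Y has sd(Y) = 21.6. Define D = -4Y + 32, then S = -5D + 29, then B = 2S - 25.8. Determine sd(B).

sd(B) = 864

sd(D) = |-4|·21.6 = 86.4.
sd(S) = |-5|·86.4 = 432.
sd(B) = |2|·432 = 864.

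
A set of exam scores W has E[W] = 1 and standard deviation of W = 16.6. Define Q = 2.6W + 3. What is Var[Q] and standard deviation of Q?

Q = 2.6W + 3 is linear with a = 2.6, b = 3.
Var[W] = 16.6² = 275.56.
Var[Q] = a²·Var[W] = 2.6²·275.56 = 1862.7856 (the additive constant 3 does not affect variance).
standard deviation of Q = |a|·standard deviation of W = |2.6|·16.6 = 43.16.

Var[Q] = 1862.7856, standard deviation of Q = 43.16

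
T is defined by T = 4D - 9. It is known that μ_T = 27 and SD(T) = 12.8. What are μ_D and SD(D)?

From T = 4D - 9: μ_T = a·μ_D + b, so μ_D = (μ_T − b)/a = (27 − (-9))/4 = 9.
SD(T) = |a|·SD(D), so SD(D) = 12.8/|4| = 3.2.

μ_D = 9, SD(D) = 3.2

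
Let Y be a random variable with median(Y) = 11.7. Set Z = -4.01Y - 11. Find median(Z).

median(Z) = -57.917

A linear map preserves order up to sign, so median(Z) = a·median(Y) + b = (-4.01)·11.7 + (-11) = -57.917.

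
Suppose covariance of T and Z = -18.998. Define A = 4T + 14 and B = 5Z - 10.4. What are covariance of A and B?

covariance of A and B = -379.96

covariance of A and B = a·c·covariance of T and Z = 4·5·(-18.998) = -379.96. Additive constants drop out.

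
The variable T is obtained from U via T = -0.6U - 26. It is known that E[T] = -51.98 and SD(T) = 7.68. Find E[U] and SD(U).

From T = -0.6U - 26: E[T] = a·E[U] + b, so E[U] = (E[T] − b)/a = (-51.98 − (-26))/(-0.6) = 43.3.
SD(T) = |a|·SD(U), so SD(U) = 7.68/|-0.6| = 12.8.

E[U] = 43.3, SD(U) = 12.8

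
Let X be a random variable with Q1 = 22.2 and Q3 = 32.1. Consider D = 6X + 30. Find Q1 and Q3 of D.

a = 6 > 0: Q1(D) = a·Q1(X)+b = 163.2, Q3(D) = a·Q3(X)+b = 222.6.

Q1(D) = 163.2, Q3(D) = 222.6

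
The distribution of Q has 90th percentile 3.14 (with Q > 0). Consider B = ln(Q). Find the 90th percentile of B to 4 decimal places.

ln(Q) is increasing, so P_{90}(B) = g(P_{90}(Q)) ≈ 1.1442.

90th percentile of B = 1.1442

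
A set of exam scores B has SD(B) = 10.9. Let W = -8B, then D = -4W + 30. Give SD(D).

SD(D) = 348.8

SD(W) = |-8|·10.9 = 87.2.
SD(D) = |-4|·87.2 = 348.8.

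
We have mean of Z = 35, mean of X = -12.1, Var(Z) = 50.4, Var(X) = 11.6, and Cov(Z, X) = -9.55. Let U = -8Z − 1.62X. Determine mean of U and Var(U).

mean of U = -260.398, Var(U) = 3008.50704

mean of U = (-8)·mean of Z + (-1.62)·mean of X = (-8)·35 + (-1.62)·(-12.1) = -260.398.
Var(U) = a²·Var(Z) + b²·Var(X) + 2ab·Cov(Z, X) with a = -8, b = -1.62.
= (-8)²·50.4 + (-1.62)²·11.6 + 2·(-8)·(-1.62)·(-9.55)
= 3225.6 + 30.44304 + (-247.536) = 3008.50704.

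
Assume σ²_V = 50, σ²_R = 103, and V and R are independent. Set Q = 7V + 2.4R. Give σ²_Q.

σ²_Q = 3043.28

σ²_Q = a²·σ²_V + b²·σ²_R + 2ab·covariance of V and R with a = 7, b = 2.4.
Independence gives covariance of V and R = 0.
= 7²·50 + 2.4²·103 + 2·7·2.4·0
= 2450 + 593.28 + 0 = 3043.28.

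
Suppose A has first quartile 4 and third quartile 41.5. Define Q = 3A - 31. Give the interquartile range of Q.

IQR(Q) = 112.5

IQR of A = Q3 − Q1 = 41.5 − 4 = 37.5.
Under Q = aA + b, IQR(Q) = |a|·IQR(A) = |3|·37.5 = 112.5 (shifts cancel; spread scales by |a|).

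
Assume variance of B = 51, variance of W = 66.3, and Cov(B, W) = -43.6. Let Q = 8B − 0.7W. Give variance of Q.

variance of Q = a²·variance of B + b²·variance of W + 2ab·Cov(B, W) with a = 8, b = -0.7.
= 8²·51 + (-0.7)²·66.3 + 2·8·(-0.7)·(-43.6)
= 3264 + 32.487 + 488.32 = 3784.807.

variance of Q = 3784.807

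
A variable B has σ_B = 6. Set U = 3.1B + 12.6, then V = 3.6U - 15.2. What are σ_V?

σ_V = 66.96

σ_U = |3.1|·6 = 18.6.
σ_V = |3.6|·18.6 = 66.96.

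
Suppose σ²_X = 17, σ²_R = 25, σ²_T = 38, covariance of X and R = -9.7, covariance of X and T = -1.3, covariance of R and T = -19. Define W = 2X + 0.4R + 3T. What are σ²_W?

σ²_W = a²·σ²_X + b²·σ²_R + c²·σ²_T + 2ab·covariance of X and R + 2ac·covariance of X and T + 2bc·covariance of R and T, with a = 2, b = 0.4, c = 3.
= 68 + 4 + 342 + (-15.52) + (-15.6) + (-45.6)
= 337.28.

σ²_W = 337.28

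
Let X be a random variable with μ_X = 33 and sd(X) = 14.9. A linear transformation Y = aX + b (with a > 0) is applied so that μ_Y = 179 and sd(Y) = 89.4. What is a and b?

a = 6, b = -19

sd(Y) = a·sd(X) (a > 0), so a = 89.4/14.9 = 6.
μ_Y = a·μ_X + b, so b = 179 − 6·33 = -19.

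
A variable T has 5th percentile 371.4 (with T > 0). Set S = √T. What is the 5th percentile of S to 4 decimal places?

√T is increasing, so P_{5}(S) = g(P_{5}(T)) ≈ 19.2717.

5th percentile of S = 19.2717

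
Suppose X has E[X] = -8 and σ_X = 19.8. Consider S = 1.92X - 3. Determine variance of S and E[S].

S = 1.92X - 3 is linear with a = 1.92, b = -3.
variance of X = 19.8² = 392.04.
variance of S = a²·variance of X = 1.92²·392.04 = 1445.216256 (the additive constant -3 does not affect variance).
E[S] = a·E[X] + b = 1.92·(-8) + (-3) = -18.36.

variance of S = 1445.216256, E[S] = -18.36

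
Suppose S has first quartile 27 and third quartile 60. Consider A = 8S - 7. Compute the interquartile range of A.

IQR(A) = 264

IQR of S = Q3 − Q1 = 60 − 27 = 33.
Under A = aS + b, IQR(A) = |a|·IQR(S) = |8|·33 = 264 (shifts cancel; spread scales by |a|).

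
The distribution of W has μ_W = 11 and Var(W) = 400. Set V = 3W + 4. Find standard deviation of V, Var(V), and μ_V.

V = 3W + 4 is linear with a = 3, b = 4.
standard deviation of W = √400 = 20.
standard deviation of V = |a|·standard deviation of W = |3|·20 = 60.
Var(V) = a²·Var(W) = 3²·400 = 3600 (the additive constant 4 does not affect variance).
μ_V = a·μ_W + b = 3·11 + 4 = 37.

standard deviation of V = 60, Var(V) = 3600, μ_V = 37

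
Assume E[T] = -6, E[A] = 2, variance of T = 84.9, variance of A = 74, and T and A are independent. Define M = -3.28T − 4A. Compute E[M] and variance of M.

E[M] = (-3.28)·E[T] + (-4)·E[A] = (-3.28)·(-6) + (-4)·2 = 11.68.
variance of M = a²·variance of T + b²·variance of A + 2ab·Cov(T, A) with a = -3.28, b = -4.
Independence gives Cov(T, A) = 0.
= (-3.28)²·84.9 + (-4)²·74 + 2·(-3.28)·(-4)·0
= 913.38816 + 1184 + 0 = 2097.38816.

E[M] = 11.68, variance of M = 2097.38816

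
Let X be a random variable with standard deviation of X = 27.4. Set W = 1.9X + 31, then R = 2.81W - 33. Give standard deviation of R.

standard deviation of R = 146.2886

standard deviation of W = |1.9|·27.4 = 52.06.
standard deviation of R = |2.81|·52.06 = 146.2886.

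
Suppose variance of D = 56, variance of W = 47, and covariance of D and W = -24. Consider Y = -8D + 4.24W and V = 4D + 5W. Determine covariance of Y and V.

covariance of Y and V = -242.64

By bilinearity, covariance of Y and V = ac·variance of D + bd·variance of W + (ad+bc)·covariance of D and W, with a=-8, b=4.24, c=4, d=5.
ac·variance of D = (-8)·4·56 = -1792
bd·variance of W = 4.24·5·47 = 996.4
(ad+bc)·covariance of D and W = (-23.04)·(-24) = 552.96
covariance of Y and V = -1792 + 996.4 + 552.96 = -242.64.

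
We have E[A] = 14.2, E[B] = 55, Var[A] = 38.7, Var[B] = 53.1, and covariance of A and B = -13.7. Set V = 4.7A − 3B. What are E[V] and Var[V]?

E[V] = 4.7·E[A] + (-3)·E[B] = 4.7·14.2 + (-3)·55 = -98.26.
Var[V] = a²·Var[A] + b²·Var[B] + 2ab·covariance of A and B with a = 4.7, b = -3.
= 4.7²·38.7 + (-3)²·53.1 + 2·4.7·(-3)·(-13.7)
= 854.883 + 477.9 + 386.34 = 1719.123.

E[V] = -98.26, Var[V] = 1719.123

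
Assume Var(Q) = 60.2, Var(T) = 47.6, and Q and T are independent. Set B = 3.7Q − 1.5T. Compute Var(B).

Var(B) = a²·Var(Q) + b²·Var(T) + 2ab·Cov[Q, T] with a = 3.7, b = -1.5.
Independence gives Cov[Q, T] = 0.
= 3.7²·60.2 + (-1.5)²·47.6 + 2·3.7·(-1.5)·0
= 824.138 + 107.1 + 0 = 931.238.

Var(B) = 931.238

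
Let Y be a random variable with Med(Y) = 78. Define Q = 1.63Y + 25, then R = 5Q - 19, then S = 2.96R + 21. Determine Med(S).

Med(Q) = 1.63·78 + 25 = 152.14.
Med(R) = 5·152.14 + (-19) = 741.7.
Med(S) = 2.96·741.7 + 21 = 2216.432.

Med(S) = 2216.432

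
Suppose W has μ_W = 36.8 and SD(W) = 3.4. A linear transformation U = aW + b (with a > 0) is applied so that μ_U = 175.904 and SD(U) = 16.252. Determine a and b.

a = 4.78, b = 0

SD(U) = a·SD(W) (a > 0), so a = 16.252/3.4 = 4.78.
μ_U = a·μ_W + b, so b = 175.904 − 4.78·36.8 = 0.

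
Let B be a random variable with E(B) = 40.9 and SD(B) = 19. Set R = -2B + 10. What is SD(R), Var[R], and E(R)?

SD(R) = 38, Var[R] = 1444, E(R) = -71.8

R = -2B + 10 is linear with a = -2, b = 10.
SD(R) = |a|·SD(B) = |-2|·19 = 38.
Var[B] = 19² = 361.
Var[R] = a²·Var[B] = (-2)²·361 = 1444 (the additive constant 10 does not affect variance).
E(R) = a·E(B) + b = (-2)·40.9 + 10 = -71.8.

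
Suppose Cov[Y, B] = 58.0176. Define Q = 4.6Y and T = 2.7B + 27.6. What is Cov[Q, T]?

Cov[Q, T] = a·c·Cov[Y, B] = 4.6·2.7·58.0176 = 720.578592. Additive constants drop out.

Cov[Q, T] = 720.578592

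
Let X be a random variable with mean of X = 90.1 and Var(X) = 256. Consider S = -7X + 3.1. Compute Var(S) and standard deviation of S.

Var(S) = 12544, standard deviation of S = 112

S = -7X + 3.1 is linear with a = -7, b = 3.1.
Var(S) = a²·Var(X) = (-7)²·256 = 12544 (the additive constant 3.1 does not affect variance).
standard deviation of X = √256 = 16.
standard deviation of S = |a|·standard deviation of X = |-7|·16 = 112.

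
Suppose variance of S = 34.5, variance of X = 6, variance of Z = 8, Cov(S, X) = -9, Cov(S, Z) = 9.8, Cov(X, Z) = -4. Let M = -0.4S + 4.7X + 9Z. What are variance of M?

variance of M = 410.94

variance of M = a²·variance of S + b²·variance of X + c²·variance of Z + 2ab·Cov(S, X) + 2ac·Cov(S, Z) + 2bc·Cov(X, Z), with a = -0.4, b = 4.7, c = 9.
= 5.52 + 132.54 + 648 + 33.84 + (-70.56) + (-338.4)
= 410.94.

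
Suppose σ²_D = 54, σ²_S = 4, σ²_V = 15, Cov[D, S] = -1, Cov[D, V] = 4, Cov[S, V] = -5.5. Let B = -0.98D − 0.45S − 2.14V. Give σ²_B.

σ²_B = 126.6682

σ²_B = a²·σ²_D + b²·σ²_S + c²·σ²_V + 2ab·Cov[D, S] + 2ac·Cov[D, V] + 2bc·Cov[S, V], with a = -0.98, b = -0.45, c = -2.14.
= 51.8616 + 0.81 + 68.694 + (-0.882) + 16.7776 + (-10.593)
= 126.6682.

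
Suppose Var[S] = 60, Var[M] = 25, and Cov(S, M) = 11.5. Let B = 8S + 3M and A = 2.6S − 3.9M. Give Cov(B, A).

By bilinearity, Cov(B, A) = ac·Var[S] + bd·Var[M] + (ad+bc)·Cov(S, M), with a=8, b=3, c=2.6, d=-3.9.
ac·Var[S] = 8·2.6·60 = 1248
bd·Var[M] = 3·(-3.9)·25 = -292.5
(ad+bc)·Cov(S, M) = (-23.4)·11.5 = -269.1
Cov(B, A) = 1248 + (-292.5) + (-269.1) = 686.4.

Cov(B, A) = 686.4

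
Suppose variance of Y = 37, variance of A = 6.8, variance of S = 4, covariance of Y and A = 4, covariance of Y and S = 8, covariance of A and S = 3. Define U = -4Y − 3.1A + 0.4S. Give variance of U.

variance of U = a²·variance of Y + b²·variance of A + c²·variance of S + 2ab·covariance of Y and A + 2ac·covariance of Y and S + 2bc·covariance of A and S, with a = -4, b = -3.1, c = 0.4.
= 592 + 65.348 + 0.64 + 99.2 + (-25.6) + (-7.44)
= 724.148.

variance of U = 724.148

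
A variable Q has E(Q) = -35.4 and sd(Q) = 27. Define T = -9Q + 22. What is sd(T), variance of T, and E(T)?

T = -9Q + 22 is linear with a = -9, b = 22.
sd(T) = |a|·sd(Q) = |-9|·27 = 243.
variance of Q = 27² = 729.
variance of T = a²·variance of Q = (-9)²·729 = 59049 (the additive constant 22 does not affect variance).
E(T) = a·E(Q) + b = (-9)·(-35.4) + 22 = 340.6.

sd(T) = 243, variance of T = 59049, E(T) = 340.6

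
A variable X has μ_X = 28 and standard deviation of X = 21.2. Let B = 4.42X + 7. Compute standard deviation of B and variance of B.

standard deviation of B = 93.704, variance of B = 8780.439616

B = 4.42X + 7 is linear with a = 4.42, b = 7.
standard deviation of B = |a|·standard deviation of X = |4.42|·21.2 = 93.704.
variance of X = 21.2² = 449.44.
variance of B = a²·variance of X = 4.42²·449.44 = 8780.439616 (the additive constant 7 does not affect variance).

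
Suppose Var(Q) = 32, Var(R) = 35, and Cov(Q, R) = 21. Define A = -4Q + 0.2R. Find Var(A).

Var(A) = a²·Var(Q) + b²·Var(R) + 2ab·Cov(Q, R) with a = -4, b = 0.2.
= (-4)²·32 + 0.2²·35 + 2·(-4)·0.2·21
= 512 + 1.4 + (-33.6) = 479.8.

Var(A) = 479.8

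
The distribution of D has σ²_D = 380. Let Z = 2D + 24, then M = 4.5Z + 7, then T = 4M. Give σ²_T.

σ²_Z = 2²·380 = 1520.
σ²_M = 4.5²·1520 = 30780.
σ²_T = 4²·30780 = 492480.

σ²_T = 492480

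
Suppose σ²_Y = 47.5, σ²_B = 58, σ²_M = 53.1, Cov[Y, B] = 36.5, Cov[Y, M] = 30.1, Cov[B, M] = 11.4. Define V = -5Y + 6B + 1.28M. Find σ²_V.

σ²_V = 962.32304

σ²_V = a²·σ²_Y + b²·σ²_B + c²·σ²_M + 2ab·Cov[Y, B] + 2ac·Cov[Y, M] + 2bc·Cov[B, M], with a = -5, b = 6, c = 1.28.
= 1187.5 + 2088 + 86.99904 + (-2190) + (-385.28) + 175.104
= 962.32304.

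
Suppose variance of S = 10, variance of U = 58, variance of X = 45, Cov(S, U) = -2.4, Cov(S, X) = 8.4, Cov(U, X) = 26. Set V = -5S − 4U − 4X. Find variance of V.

variance of V = a²·variance of S + b²·variance of U + c²·variance of X + 2ab·Cov(S, U) + 2ac·Cov(S, X) + 2bc·Cov(U, X), with a = -5, b = -4, c = -4.
= 250 + 928 + 720 + (-96) + 336 + 832
= 2970.

variance of V = 2970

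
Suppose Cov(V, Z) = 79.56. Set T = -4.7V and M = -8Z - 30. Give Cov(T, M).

Cov(T, M) = a·c·Cov(V, Z) = (-4.7)·(-8)·79.56 = 2991.456. Additive constants drop out.

Cov(T, M) = 2991.456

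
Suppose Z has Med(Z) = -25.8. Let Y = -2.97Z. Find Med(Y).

Med(Y) = 76.626

A linear map preserves order up to sign, so Med(Y) = a·Med(Z) + b = (-2.97)·(-25.8) = 76.626.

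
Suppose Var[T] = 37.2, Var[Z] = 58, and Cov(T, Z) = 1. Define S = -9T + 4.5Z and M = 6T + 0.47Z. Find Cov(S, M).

By bilinearity, Cov(S, M) = ac·Var[T] + bd·Var[Z] + (ad+bc)·Cov(T, Z), with a=-9, b=4.5, c=6, d=0.47.
ac·Var[T] = (-9)·6·37.2 = -2008.8
bd·Var[Z] = 4.5·0.47·58 = 122.67
(ad+bc)·Cov(T, Z) = (22.77)·1 = 22.77
Cov(S, M) = -2008.8 + 122.67 + 22.77 = -1863.36.

Cov(S, M) = -1863.36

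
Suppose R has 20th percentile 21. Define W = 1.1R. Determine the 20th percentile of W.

Since a = 1.1 > 0 the transformation is increasing, so the 20th percentile of W = a·(P_{20} of R) + b = 1.1·21 = 23.1.

20th percentile of W = 23.1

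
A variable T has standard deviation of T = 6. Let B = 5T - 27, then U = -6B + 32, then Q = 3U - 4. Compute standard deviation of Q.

standard deviation of Q = 540

standard deviation of B = |5|·6 = 30.
standard deviation of U = |-6|·30 = 180.
standard deviation of Q = |3|·180 = 540.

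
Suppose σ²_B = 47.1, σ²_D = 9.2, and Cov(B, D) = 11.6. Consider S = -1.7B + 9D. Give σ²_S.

σ²_S = a²·σ²_B + b²·σ²_D + 2ab·Cov(B, D) with a = -1.7, b = 9.
= (-1.7)²·47.1 + 9²·9.2 + 2·(-1.7)·9·11.6
= 136.119 + 745.2 + (-354.96) = 526.359.

σ²_S = 526.359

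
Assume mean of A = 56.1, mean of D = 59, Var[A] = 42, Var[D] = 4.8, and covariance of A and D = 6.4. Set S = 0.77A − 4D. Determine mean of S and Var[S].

mean of S = 0.77·mean of A + (-4)·mean of D = 0.77·56.1 + (-4)·59 = -192.803.
Var[S] = a²·Var[A] + b²·Var[D] + 2ab·covariance of A and D with a = 0.77, b = -4.
= 0.77²·42 + (-4)²·4.8 + 2·0.77·(-4)·6.4
= 24.9018 + 76.8 + (-39.424) = 62.2778.

mean of S = -192.803, Var[S] = 62.2778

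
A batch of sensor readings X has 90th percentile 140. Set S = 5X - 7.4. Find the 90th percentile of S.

Since a = 5 > 0 the transformation is increasing, so the 90th percentile of S = a·(P_{90} of X) + b = 5·140 + (-7.4) = 692.6.

90th percentile of S = 692.6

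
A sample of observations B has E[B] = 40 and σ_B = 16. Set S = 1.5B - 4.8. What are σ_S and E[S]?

σ_S = 24, E[S] = 55.2

S = 1.5B - 4.8 is linear with a = 1.5, b = -4.8.
σ_S = |a|·σ_B = |1.5|·16 = 24.
E[S] = a·E[B] + b = 1.5·40 + (-4.8) = 55.2.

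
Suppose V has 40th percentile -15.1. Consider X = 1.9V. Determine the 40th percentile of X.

40th percentile of X = -28.69

Since a = 1.9 > 0 the transformation is increasing, so the 40th percentile of X = a·(P_{40} of V) + b = 1.9·(-15.1) = -28.69.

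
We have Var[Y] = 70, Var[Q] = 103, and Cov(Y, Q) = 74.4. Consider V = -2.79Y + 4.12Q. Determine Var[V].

Var[V] = a²·Var[Y] + b²·Var[Q] + 2ab·Cov(Y, Q) with a = -2.79, b = 4.12.
= (-2.79)²·70 + 4.12²·103 + 2·(-2.79)·4.12·74.4
= 544.887 + 1748.3632 + (-1710.42624) = 582.82396.

Var[V] = 582.82396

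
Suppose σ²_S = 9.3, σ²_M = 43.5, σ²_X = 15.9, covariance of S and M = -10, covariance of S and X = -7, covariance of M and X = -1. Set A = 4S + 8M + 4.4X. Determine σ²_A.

σ²_A = a²·σ²_S + b²·σ²_M + c²·σ²_X + 2ab·covariance of S and M + 2ac·covariance of S and X + 2bc·covariance of M and X, with a = 4, b = 8, c = 4.4.
= 148.8 + 2784 + 307.824 + (-640) + (-246.4) + (-70.4)
= 2283.824.

σ²_A = 2283.824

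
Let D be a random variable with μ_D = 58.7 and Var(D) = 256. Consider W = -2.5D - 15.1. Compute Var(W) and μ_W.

W = -2.5D - 15.1 is linear with a = -2.5, b = -15.1.
Var(W) = a²·Var(D) = (-2.5)²·256 = 1600 (the additive constant -15.1 does not affect variance).
μ_W = a·μ_D + b = (-2.5)·58.7 + (-15.1) = -161.85.

Var(W) = 1600, μ_W = -161.85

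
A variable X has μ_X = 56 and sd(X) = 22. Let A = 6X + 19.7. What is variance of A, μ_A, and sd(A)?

variance of A = 17424, μ_A = 355.7, sd(A) = 132

A = 6X + 19.7 is linear with a = 6, b = 19.7.
variance of X = 22² = 484.
variance of A = a²·variance of X = 6²·484 = 17424 (the additive constant 19.7 does not affect variance).
μ_A = a·μ_X + b = 6·56 + 19.7 = 355.7.
sd(A) = |a|·sd(X) = |6|·22 = 132.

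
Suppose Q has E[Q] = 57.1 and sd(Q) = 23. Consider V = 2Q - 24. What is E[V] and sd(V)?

E[V] = 90.2, sd(V) = 46

V = 2Q - 24 is linear with a = 2, b = -24.
E[V] = a·E[Q] + b = 2·57.1 + (-24) = 90.2.
sd(V) = |a|·sd(Q) = |2|·23 = 46.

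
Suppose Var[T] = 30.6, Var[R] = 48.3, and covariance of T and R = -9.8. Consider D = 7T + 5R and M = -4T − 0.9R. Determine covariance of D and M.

By bilinearity, covariance of D and M = ac·Var[T] + bd·Var[R] + (ad+bc)·covariance of T and R, with a=7, b=5, c=-4, d=-0.9.
ac·Var[T] = 7·(-4)·30.6 = -856.8
bd·Var[R] = 5·(-0.9)·48.3 = -217.35
(ad+bc)·covariance of T and R = (-26.3)·(-9.8) = 257.74
covariance of D and M = -856.8 + (-217.35) + 257.74 = -816.41.

covariance of D and M = -816.41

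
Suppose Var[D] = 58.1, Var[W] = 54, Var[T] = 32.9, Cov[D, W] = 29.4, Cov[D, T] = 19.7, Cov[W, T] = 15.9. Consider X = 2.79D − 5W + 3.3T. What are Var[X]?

Var[X] = 1178.33301

Var[X] = a²·Var[D] + b²·Var[W] + c²·Var[T] + 2ab·Cov[D, W] + 2ac·Cov[D, T] + 2bc·Cov[W, T], with a = 2.79, b = -5, c = 3.3.
= 452.25621 + 1350 + 358.281 + (-820.26) + 362.7558 + (-524.7)
= 1178.33301.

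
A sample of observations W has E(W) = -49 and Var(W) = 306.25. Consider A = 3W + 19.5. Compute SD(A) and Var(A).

A = 3W + 19.5 is linear with a = 3, b = 19.5.
SD(W) = √306.25 = 17.5.
SD(A) = |a|·SD(W) = |3|·17.5 = 52.5.
Var(A) = a²·Var(W) = 3²·306.25 = 2756.25 (the additive constant 19.5 does not affect variance).

SD(A) = 52.5, Var(A) = 2756.25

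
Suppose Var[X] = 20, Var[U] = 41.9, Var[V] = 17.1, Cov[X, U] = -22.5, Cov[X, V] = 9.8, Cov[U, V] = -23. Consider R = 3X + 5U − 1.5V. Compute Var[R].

Var[R] = 847.775

Var[R] = a²·Var[X] + b²·Var[U] + c²·Var[V] + 2ab·Cov[X, U] + 2ac·Cov[X, V] + 2bc·Cov[U, V], with a = 3, b = 5, c = -1.5.
= 180 + 1047.5 + 38.475 + (-675) + (-88.2) + 345
= 847.775.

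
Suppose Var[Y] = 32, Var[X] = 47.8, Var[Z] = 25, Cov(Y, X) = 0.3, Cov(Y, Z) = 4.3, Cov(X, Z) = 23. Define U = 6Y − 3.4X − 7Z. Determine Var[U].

Var[U] = 3650.928

Var[U] = a²·Var[Y] + b²·Var[X] + c²·Var[Z] + 2ab·Cov(Y, X) + 2ac·Cov(Y, Z) + 2bc·Cov(X, Z), with a = 6, b = -3.4, c = -7.
= 1152 + 552.568 + 1225 + (-12.24) + (-361.2) + 1094.8
= 3650.928.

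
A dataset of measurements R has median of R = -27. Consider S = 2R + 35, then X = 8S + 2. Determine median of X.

median of S = 2·(-27) + 35 = -19.
median of X = 8·(-19) + 2 = -150.

median of X = -150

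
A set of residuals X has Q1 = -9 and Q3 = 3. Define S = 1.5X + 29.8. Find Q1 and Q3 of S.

Q1(S) = 16.3, Q3(S) = 34.3

a = 1.5 > 0: Q1(S) = a·Q1(X)+b = 16.3, Q3(S) = a·Q3(X)+b = 34.3.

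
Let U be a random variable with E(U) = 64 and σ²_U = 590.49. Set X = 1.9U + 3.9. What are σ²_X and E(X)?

X = 1.9U + 3.9 is linear with a = 1.9, b = 3.9.
σ²_X = a²·σ²_U = 1.9²·590.49 = 2131.6689 (the additive constant 3.9 does not affect variance).
E(X) = a·E(U) + b = 1.9·64 + 3.9 = 125.5.

σ²_X = 2131.6689, E(X) = 125.5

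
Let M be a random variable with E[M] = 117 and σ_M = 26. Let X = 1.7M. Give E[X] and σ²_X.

X = 1.7M is linear with a = 1.7, b = 0.
E[X] = a·E[M] + b = 1.7·117 = 198.9.
σ²_M = 26² = 676.
σ²_X = a²·σ²_M = 1.7²·676 = 1953.64.

E[X] = 198.9, σ²_X = 1953.64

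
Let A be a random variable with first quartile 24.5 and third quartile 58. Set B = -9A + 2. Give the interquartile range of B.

IQR(B) = 301.5

IQR of A = Q3 − Q1 = 58 − 24.5 = 33.5.
Under B = aA + b, IQR(B) = |a|·IQR(A) = |-9|·33.5 = 301.5 (shifts cancel; spread scales by |a|).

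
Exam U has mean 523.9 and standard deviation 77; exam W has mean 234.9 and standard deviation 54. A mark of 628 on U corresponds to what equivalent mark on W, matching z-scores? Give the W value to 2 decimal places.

z = (628 − 523.9)/77 ≈ 1.3519.
W = 234.9 + z·54 = 234.9 + (628 − 523.9)·54/77 ≈ 307.91.

W = 307.91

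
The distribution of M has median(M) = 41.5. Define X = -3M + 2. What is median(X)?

median(X) = -122.5

A linear map preserves order up to sign, so median(X) = a·median(M) + b = (-3)·41.5 + 2 = -122.5.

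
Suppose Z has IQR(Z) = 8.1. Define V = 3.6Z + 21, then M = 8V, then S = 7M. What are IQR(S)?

IQR(S) = 1632.96

IQR(V) = |3.6|·8.1 = 29.16.
IQR(M) = |8|·29.16 = 233.28.
IQR(S) = |7|·233.28 = 1632.96.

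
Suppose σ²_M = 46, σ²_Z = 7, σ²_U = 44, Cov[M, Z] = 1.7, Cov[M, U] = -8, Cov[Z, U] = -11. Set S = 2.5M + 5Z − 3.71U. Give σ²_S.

σ²_S = a²·σ²_M + b²·σ²_Z + c²·σ²_U + 2ab·Cov[M, Z] + 2ac·Cov[M, U] + 2bc·Cov[Z, U], with a = 2.5, b = 5, c = -3.71.
= 287.5 + 175 + 605.6204 + 42.5 + 148.4 + 408.1
= 1667.1204.

σ²_S = 1667.1204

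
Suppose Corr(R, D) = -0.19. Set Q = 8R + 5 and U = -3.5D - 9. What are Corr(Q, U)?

Linear rescalings preserve |correlation|; the slopes 8 and -3.5 have opposite signs, so the correlation flips sign: Corr(Q, U) = −Corr(R, D) = 0.19.

Corr(Q, U) = 0.19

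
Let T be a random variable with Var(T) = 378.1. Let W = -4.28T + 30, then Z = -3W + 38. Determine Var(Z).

Var(W) = (-4.28)²·378.1 = 6926.18704.
Var(Z) = (-3)²·6926.18704 = 62335.68336.

Var(Z) = 62335.68336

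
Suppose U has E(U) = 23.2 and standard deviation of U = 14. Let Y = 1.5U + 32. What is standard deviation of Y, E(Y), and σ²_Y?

Y = 1.5U + 32 is linear with a = 1.5, b = 32.
standard deviation of Y = |a|·standard deviation of U = |1.5|·14 = 21.
E(Y) = a·E(U) + b = 1.5·23.2 + 32 = 66.8.
σ²_U = 14² = 196.
σ²_Y = a²·σ²_U = 1.5²·196 = 441 (the additive constant 32 does not affect variance).

standard deviation of Y = 21, E(Y) = 66.8, σ²_Y = 441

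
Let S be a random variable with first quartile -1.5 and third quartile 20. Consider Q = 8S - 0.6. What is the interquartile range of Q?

IQR(Q) = 172

IQR of S = Q3 − Q1 = 20 − (-1.5) = 21.5.
Under Q = aS + b, IQR(Q) = |a|·IQR(S) = |8|·21.5 = 172 (shifts cancel; spread scales by |a|).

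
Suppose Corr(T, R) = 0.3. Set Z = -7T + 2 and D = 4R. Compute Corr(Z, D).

Linear rescalings preserve |correlation|; the slopes -7 and 4 have opposite signs, so the correlation flips sign: Corr(Z, D) = −Corr(T, R) = -0.3.

Corr(Z, D) = -0.3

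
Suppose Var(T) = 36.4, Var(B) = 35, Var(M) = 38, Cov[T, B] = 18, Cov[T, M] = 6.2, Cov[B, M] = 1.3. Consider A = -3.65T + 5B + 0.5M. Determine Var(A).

Var(A) = a²·Var(T) + b²·Var(B) + c²·Var(M) + 2ab·Cov[T, B] + 2ac·Cov[T, M] + 2bc·Cov[B, M], with a = -3.65, b = 5, c = 0.5.
= 484.939 + 875 + 9.5 + (-657) + (-22.63) + 6.5
= 696.309.

Var(A) = 696.309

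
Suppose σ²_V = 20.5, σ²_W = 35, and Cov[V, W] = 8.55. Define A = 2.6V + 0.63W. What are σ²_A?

σ²_A = 180.4813

σ²_A = a²·σ²_V + b²·σ²_W + 2ab·Cov[V, W] with a = 2.6, b = 0.63.
= 2.6²·20.5 + 0.63²·35 + 2·2.6·0.63·8.55
= 138.58 + 13.8915 + 28.0098 = 180.4813.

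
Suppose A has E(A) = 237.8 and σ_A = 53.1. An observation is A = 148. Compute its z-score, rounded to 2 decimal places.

z = -1.69

z = (A − E(A)) / σ_A = (148 − 237.8) / 53.1 ≈ -1.69.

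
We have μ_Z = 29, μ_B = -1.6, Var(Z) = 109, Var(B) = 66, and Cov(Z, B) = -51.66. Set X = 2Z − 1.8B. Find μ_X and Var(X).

μ_X = 2·μ_Z + (-1.8)·μ_B = 2·29 + (-1.8)·(-1.6) = 60.88.
Var(X) = a²·Var(Z) + b²·Var(B) + 2ab·Cov(Z, B) with a = 2, b = -1.8.
= 2²·109 + (-1.8)²·66 + 2·2·(-1.8)·(-51.66)
= 436 + 213.84 + 371.952 = 1021.792.

μ_X = 60.88, Var(X) = 1021.792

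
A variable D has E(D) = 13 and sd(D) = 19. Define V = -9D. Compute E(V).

V = -9D is linear with a = -9, b = 0.
E(V) = a·E(D) + b = (-9)·13 = -117.

E(V) = -117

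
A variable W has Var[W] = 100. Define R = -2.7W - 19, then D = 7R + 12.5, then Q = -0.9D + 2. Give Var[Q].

Var[R] = (-2.7)²·100 = 729.
Var[D] = 7²·729 = 35721.
Var[Q] = (-0.9)²·35721 = 28934.01.

Var[Q] = 28934.01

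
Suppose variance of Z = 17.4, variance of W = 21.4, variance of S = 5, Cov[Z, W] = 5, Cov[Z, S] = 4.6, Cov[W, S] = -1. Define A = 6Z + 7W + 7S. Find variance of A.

variance of A = a²·variance of Z + b²·variance of W + c²·variance of S + 2ab·Cov[Z, W] + 2ac·Cov[Z, S] + 2bc·Cov[W, S], with a = 6, b = 7, c = 7.
= 626.4 + 1048.6 + 245 + 420 + 386.4 + (-98)
= 2628.4.

variance of A = 2628.4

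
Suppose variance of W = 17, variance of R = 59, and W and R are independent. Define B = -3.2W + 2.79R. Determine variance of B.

variance of B = a²·variance of W + b²·variance of R + 2ab·Cov(W, R) with a = -3.2, b = 2.79.
Independence gives Cov(W, R) = 0.
= (-3.2)²·17 + 2.79²·59 + 2·(-3.2)·2.79·0
= 174.08 + 459.2619 + 0 = 633.3419.

variance of B = 633.3419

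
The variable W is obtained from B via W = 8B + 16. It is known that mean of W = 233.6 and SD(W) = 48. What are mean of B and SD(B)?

mean of B = 27.2, SD(B) = 6

From W = 8B + 16: mean of W = a·mean of B + b, so mean of B = (mean of W − b)/a = (233.6 − 16)/8 = 27.2.
SD(W) = |a|·SD(B), so SD(B) = 48/|8| = 6.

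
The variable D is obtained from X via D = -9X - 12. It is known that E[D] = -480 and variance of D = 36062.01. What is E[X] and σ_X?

E[X] = 52, σ_X = 21.1

From D = -9X - 12: E[D] = a·E[X] + b, so E[X] = (E[D] − b)/a = (-480 − (-12))/(-9) = 52.
σ_D = √36062.01 = 189.9.
σ_D = |a|·σ_X, so σ_X = 189.9/|-9| = 21.1.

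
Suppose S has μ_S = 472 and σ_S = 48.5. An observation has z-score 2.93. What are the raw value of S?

S = 614.105

S = μ_S + z·σ_S = 472 + 2.93·48.5 = 614.105.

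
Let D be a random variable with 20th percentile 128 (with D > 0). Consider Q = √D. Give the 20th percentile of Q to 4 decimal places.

√D is increasing, so P_{20}(Q) = g(P_{20}(D)) ≈ 11.3137.

20th percentile of Q = 11.3137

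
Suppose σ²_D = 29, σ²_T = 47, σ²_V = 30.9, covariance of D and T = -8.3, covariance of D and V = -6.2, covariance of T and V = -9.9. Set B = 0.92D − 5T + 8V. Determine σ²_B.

σ²_B = a²·σ²_D + b²·σ²_T + c²·σ²_V + 2ab·covariance of D and T + 2ac·covariance of D and V + 2bc·covariance of T and V, with a = 0.92, b = -5, c = 8.
= 24.5456 + 1175 + 1977.6 + 76.36 + (-91.264) + 792
= 3954.2416.

σ²_B = 3954.2416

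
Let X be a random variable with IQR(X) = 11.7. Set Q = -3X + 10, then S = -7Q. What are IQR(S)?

IQR(Q) = |-3|·11.7 = 35.1.
IQR(S) = |-7|·35.1 = 245.7.

IQR(S) = 245.7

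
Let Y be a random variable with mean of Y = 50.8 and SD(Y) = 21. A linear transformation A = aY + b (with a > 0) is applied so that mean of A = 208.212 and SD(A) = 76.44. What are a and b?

SD(A) = a·SD(Y) (a > 0), so a = 76.44/21 = 3.64.
mean of A = a·mean of Y + b, so b = 208.212 − 3.64·50.8 = 23.3.

a = 3.64, b = 23.3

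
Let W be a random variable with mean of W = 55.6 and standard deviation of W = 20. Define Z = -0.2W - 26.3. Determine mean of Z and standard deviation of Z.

mean of Z = -37.42, standard deviation of Z = 4

Z = -0.2W - 26.3 is linear with a = -0.2, b = -26.3.
mean of Z = a·mean of W + b = (-0.2)·55.6 + (-26.3) = -37.42.
standard deviation of Z = |a|·standard deviation of W = |-0.2|·20 = 4.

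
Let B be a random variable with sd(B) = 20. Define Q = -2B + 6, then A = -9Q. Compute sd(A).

sd(Q) = |-2|·20 = 40.
sd(A) = |-9|·40 = 360.

sd(A) = 360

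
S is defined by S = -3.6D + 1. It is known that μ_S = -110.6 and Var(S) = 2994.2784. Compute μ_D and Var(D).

μ_D = 31, Var(D) = 231.04

From S = -3.6D + 1: μ_S = a·μ_D + b, so μ_D = (μ_S − b)/a = (-110.6 − 1)/(-3.6) = 31.
Var(S) = a²·Var(D), so Var(D) = 2994.2784/(-3.6)² = 231.04.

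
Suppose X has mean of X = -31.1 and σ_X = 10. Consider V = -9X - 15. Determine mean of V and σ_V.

V = -9X - 15 is linear with a = -9, b = -15.
mean of V = a·mean of X + b = (-9)·(-31.1) + (-15) = 264.9.
σ_V = |a|·σ_X = |-9|·10 = 90.

mean of V = 264.9, σ_V = 90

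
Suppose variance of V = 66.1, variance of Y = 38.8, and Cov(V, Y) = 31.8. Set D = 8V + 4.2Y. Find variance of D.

variance of D = 7051.792

variance of D = a²·variance of V + b²·variance of Y + 2ab·Cov(V, Y) with a = 8, b = 4.2.
= 8²·66.1 + 4.2²·38.8 + 2·8·4.2·31.8
= 4230.4 + 684.432 + 2136.96 = 7051.792.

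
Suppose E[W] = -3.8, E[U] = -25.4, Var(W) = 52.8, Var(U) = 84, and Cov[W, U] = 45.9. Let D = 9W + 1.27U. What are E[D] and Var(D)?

E[D] = 9·E[W] + 1.27·E[U] = 9·(-3.8) + 1.27·(-25.4) = -66.458.
Var(D) = a²·Var(W) + b²·Var(U) + 2ab·Cov[W, U] with a = 9, b = 1.27.
= 9²·52.8 + 1.27²·84 + 2·9·1.27·45.9
= 4276.8 + 135.4836 + 1049.274 = 5461.5576.

E[D] = -66.458, Var(D) = 5461.5576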